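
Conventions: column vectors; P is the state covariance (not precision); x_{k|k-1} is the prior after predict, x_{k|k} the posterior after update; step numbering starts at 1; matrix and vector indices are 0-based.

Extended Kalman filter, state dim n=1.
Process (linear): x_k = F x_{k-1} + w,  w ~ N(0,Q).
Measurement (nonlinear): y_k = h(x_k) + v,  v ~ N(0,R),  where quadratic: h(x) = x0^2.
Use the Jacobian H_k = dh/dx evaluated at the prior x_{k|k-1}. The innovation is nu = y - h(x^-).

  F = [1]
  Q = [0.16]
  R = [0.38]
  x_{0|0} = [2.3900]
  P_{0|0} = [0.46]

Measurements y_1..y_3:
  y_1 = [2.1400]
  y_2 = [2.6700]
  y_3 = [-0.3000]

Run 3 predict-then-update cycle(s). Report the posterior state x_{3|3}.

x_post = [0.8716]

step 1: x^-=[2.3900]  P^-=[0.6200]  H_jac=[4.7800]  S=[14.5460]  K=[0.2037]  nu=[-3.5721]  x^+=[1.6622]  P^+=[0.0162]
step 2: x^-=[1.6622]  P^-=[0.1762]  H_jac=[3.3244]  S=[2.3273]  K=[0.2517]  nu=[-0.0930]  x^+=[1.6388]  P^+=[0.0288]
step 3: x^-=[1.6388]  P^-=[0.1888]  H_jac=[3.2776]  S=[2.4079]  K=[0.2569]  nu=[-2.9857]  x^+=[0.8716]  P^+=[0.0298]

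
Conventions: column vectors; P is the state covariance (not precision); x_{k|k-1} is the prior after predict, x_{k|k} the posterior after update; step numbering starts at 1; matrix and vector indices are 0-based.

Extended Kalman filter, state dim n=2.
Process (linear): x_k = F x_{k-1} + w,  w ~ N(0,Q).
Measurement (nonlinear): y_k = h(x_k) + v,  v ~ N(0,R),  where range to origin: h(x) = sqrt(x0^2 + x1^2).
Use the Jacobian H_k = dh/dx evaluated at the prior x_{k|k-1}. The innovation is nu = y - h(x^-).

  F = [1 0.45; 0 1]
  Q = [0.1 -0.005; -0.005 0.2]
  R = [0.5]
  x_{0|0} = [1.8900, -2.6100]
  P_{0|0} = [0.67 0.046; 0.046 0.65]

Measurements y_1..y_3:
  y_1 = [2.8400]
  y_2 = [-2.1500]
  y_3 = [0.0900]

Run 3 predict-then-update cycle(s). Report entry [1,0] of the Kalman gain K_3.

K[1,0] = 0.0999

step 1: x^-=[0.7155, -2.6100]  P^-=[0.9430 0.3335; 0.3335 0.8500]  H_jac=[0.2644 -0.9644]  S=[1.1864]  K=[-0.0609; -0.6166]  nu=[0.1337]  x^+=[0.7074, -2.6924]  P^+=[0.9386 0.2889; 0.2889 0.3989]
step 2: x^-=[-0.5042, -2.6924]  P^-=[1.3794 0.4634; 0.4634 0.5989]  H_jac=[-0.1841 -0.9829]  S=[1.2930]  K=[-0.5486; -0.5212]  nu=[-4.8893]  x^+=[2.1782, -0.1440]  P^+=[0.9902 0.0936; 0.0936 0.2476]
step 3: x^-=[2.1134, -0.1440]  P^-=[1.2246 0.2001; 0.2001 0.4476]  H_jac=[0.9977 -0.0680]  S=[1.6939]  K=[0.7133; 0.0999]  nu=[-2.0283]  x^+=[0.6667, -0.3466]  P^+=[0.3629 0.0794; 0.0794 0.4307]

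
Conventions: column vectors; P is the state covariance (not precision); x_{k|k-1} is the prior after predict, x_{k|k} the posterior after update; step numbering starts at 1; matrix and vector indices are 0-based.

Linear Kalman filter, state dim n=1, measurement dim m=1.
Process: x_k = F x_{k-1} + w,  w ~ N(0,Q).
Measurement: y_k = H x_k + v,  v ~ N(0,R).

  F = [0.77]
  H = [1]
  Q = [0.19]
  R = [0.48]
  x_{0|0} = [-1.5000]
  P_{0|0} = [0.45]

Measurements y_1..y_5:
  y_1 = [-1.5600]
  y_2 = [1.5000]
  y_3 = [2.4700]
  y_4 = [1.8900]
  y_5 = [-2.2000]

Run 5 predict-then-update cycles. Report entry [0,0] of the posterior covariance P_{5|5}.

step 1: x^-=[-1.1550]  P^-=[0.4568]  S=[0.9368]  K=[0.4876]  nu=[-0.4050]  x^+=[-1.3525]  P^+=[0.2341]
step 2: x^-=[-1.0414]  P^-=[0.3288]  S=[0.8088]  K=[0.4065]  nu=[2.5414]  x^+=[-0.0083]  P^+=[0.1951]
step 3: x^-=[-0.0064]  P^-=[0.3057]  S=[0.7857]  K=[0.3891]  nu=[2.4764]  x^+=[0.9571]  P^+=[0.1868]
step 4: x^-=[0.7370]  P^-=[0.3007]  S=[0.7807]  K=[0.3852]  nu=[1.1530]  x^+=[1.1811]  P^+=[0.1849]
step 5: x^-=[0.9094]  P^-=[0.2996]  S=[0.7796]  K=[0.3843]  nu=[-3.1094]  x^+=[-0.2856]  P^+=[0.1845]

P_post[0,0] = 0.1845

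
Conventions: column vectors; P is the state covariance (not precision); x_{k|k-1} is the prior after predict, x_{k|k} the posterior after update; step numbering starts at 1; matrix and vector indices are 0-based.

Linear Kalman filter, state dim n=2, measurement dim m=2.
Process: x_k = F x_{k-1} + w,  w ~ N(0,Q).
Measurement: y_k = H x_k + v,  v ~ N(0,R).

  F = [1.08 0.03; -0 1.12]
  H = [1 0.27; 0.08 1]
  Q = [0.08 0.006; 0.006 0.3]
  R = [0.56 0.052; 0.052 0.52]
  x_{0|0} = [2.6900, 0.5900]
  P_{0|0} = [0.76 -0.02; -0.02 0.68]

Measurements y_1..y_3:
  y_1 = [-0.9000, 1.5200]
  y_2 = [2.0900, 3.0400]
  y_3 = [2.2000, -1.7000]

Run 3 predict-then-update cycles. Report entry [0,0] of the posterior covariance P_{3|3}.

step 1: x^-=[2.9229, 0.6608]  P^-=[0.9658 0.0047; 0.0047 1.1530]  S=[1.6123 0.4453; 0.4453 1.6799]  K=[0.6326 -0.1189; 0.0068 0.6847]  nu=[-4.0013, 0.6254]  x^+=[0.3172, 1.0617]  P^+=[0.3638 -0.0581; -0.0581 0.3611]
step 2: x^-=[0.3744, 1.1890]  P^-=[0.5008 -0.0521; -0.0521 0.7529]  S=[1.0876 0.2421; 0.2421 1.2678]  K=[0.4697 -0.0992; 0.0079 0.5891]  nu=[1.3945, 1.8210]  x^+=[0.8488, 2.2728]  P^+=[0.2710 -0.0488; -0.0488 0.3106]
step 3: x^-=[0.9849, 2.5455]  P^-=[0.3933 -0.0426; -0.0426 0.6897]  S=[0.9805 0.2261; 0.2261 1.2054]  K=[0.4092 -0.0860; 0.0158 0.5664]  nu=[0.5279, -4.3243]  x^+=[1.5728, 0.1047]  P^+=[0.2361 -0.0423; -0.0423 0.2987]

P_post[0,0] = 0.2361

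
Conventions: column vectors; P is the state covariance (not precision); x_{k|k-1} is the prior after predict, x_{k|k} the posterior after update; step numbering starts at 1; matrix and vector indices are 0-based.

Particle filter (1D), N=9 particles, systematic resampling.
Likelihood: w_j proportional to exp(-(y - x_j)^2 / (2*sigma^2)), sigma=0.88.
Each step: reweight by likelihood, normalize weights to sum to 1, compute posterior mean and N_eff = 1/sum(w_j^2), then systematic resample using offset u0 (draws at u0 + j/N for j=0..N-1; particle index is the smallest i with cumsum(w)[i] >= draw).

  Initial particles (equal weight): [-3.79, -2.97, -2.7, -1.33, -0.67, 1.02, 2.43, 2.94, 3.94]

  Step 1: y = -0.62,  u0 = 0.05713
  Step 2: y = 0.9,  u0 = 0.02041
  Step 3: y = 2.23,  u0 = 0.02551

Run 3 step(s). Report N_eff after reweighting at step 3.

N_eff = 4.0917

step 1: w=[0.0008, 0.0142, 0.0308, 0.3628, 0.5016, 0.0885, 0.0012, 0.0001, 0.0000]  mean=-0.8531  Neff=2.5496  idx=[3, 3, 3, 3, 4, 4, 4, 4, 5]
step 2: w=[0.0205, 0.0205, 0.0205, 0.0205, 0.1035, 0.1035, 0.1035, 0.1035, 0.5038]  mean=0.1273  Neff=3.3514  idx=[0, 4, 5, 6, 7, 8, 8, 8, 8]
step 3: w=[0.0002, 0.0028, 0.0028, 0.0028, 0.0028, 0.2472, 0.2472, 0.2472, 0.2472]  mean=1.0007  Neff=4.0917  idx=[5, 5, 5, 6, 6, 7, 7, 8, 8]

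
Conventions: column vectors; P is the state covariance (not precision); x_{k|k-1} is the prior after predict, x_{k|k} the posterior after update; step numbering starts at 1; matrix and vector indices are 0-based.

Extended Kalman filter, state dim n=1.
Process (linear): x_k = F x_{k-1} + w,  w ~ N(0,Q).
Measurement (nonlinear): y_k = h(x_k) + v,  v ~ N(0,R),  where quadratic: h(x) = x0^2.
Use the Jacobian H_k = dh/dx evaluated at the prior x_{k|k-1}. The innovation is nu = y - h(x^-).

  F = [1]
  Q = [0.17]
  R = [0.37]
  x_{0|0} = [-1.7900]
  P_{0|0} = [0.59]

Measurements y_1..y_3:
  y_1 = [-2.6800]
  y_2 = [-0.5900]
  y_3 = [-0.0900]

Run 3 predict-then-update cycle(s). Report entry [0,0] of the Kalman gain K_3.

K[0,0] = -0.1457

step 1: x^-=[-1.7900]  P^-=[0.7600]  H_jac=[-3.5800]  S=[10.1105]  K=[-0.2691]  nu=[-5.8841]  x^+=[-0.2065]  P^+=[0.0278]
step 2: x^-=[-0.2065]  P^-=[0.1978]  H_jac=[-0.4131]  S=[0.4038]  K=[-0.2024]  nu=[-0.6327]  x^+=[-0.0785]  P^+=[0.1813]
step 3: x^-=[-0.0785]  P^-=[0.3513]  H_jac=[-0.1570]  S=[0.3787]  K=[-0.1457]  nu=[-0.0962]  x^+=[-0.0645]  P^+=[0.3432]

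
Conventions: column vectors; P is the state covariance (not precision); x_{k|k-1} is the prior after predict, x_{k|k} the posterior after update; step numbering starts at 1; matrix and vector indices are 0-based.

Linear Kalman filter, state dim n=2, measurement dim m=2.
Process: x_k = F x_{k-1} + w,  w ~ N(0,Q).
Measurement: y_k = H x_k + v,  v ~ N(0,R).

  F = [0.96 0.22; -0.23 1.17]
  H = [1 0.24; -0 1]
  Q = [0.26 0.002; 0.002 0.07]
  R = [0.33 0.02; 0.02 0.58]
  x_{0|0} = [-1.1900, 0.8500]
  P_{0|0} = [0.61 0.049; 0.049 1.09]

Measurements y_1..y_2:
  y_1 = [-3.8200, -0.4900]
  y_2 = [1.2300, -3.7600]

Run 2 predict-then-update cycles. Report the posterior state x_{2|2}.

x_post = [-0.2159, -1.4863]

step 1: x^-=[-0.9554, 1.2682]  P^-=[0.8956 0.2004; 0.2004 1.5680]  S=[1.4122 0.5968; 0.5968 2.1480]  K=[0.7125 -0.1046; 0.1132 0.6985]  nu=[-3.1690, -1.7582]  x^+=[-3.0294, -0.3188]  P^+=[0.2442 -0.0464; -0.0464 0.4074]
step 2: x^-=[-2.9783, 0.3238]  P^-=[0.4851 0.0031; 0.0031 0.6656]  S=[0.8550 0.1829; 0.1829 1.2456]  K=[0.5862 -0.0835; 0.0787 0.5228]  nu=[4.1306, -4.0838]  x^+=[-0.2159, -1.4863]  P^+=[0.2006 -0.0367; -0.0367 0.3048]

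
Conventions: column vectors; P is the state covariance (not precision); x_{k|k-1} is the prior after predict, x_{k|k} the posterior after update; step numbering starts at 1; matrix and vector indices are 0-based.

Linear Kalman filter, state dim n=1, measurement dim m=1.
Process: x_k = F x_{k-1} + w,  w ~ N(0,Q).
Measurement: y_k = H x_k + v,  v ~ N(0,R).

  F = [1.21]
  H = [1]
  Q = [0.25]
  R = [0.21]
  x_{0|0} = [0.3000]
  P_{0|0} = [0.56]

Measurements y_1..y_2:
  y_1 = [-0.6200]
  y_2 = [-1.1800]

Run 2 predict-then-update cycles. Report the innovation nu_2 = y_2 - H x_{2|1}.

step 1: x^-=[0.3630]  P^-=[1.0699]  S=[1.2799]  K=[0.8359]  nu=[-0.9830]  x^+=[-0.4587]  P^+=[0.1755]
step 2: x^-=[-0.5550]  P^-=[0.5070]  S=[0.7170]  K=[0.7071]  nu=[-0.6250]  x^+=[-0.9970]  P^+=[0.1485]

innov = [-0.6250]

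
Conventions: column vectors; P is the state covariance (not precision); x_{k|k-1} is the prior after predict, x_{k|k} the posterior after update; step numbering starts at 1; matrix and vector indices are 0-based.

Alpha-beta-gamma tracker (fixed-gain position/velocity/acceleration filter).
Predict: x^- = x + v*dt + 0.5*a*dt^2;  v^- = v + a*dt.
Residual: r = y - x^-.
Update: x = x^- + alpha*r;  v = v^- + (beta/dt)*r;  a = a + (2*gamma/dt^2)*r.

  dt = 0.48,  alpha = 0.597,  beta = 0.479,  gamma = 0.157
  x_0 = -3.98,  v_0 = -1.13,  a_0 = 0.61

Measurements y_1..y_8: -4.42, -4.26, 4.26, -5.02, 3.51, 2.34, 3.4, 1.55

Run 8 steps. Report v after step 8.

v_post = -3.5302

step 1: x_pred=-4.4521  r=0.0321  x^+=-4.4329  v^+=-0.8051  a^+=0.6538
step 2: x_pred=-4.7441  r=0.4841  x^+=-4.4551  v^+=-0.0082  a^+=1.3135
step 3: x_pred=-4.3077  r=8.5677  x^+=0.8072  v^+=9.1721  a^+=12.9900
step 4: x_pred=6.7063  r=-11.7263  x^+=-0.2943  v^+=3.7055  a^+=-2.9911
step 5: x_pred=1.1398  r=2.3702  x^+=2.5548  v^+=4.6351  a^+=0.2392
step 6: x_pred=4.8072  r=-2.4672  x^+=3.3343  v^+=2.2878  a^+=-3.1232
step 7: x_pred=4.0726  r=-0.6726  x^+=3.6711  v^+=0.1175  a^+=-4.0399
step 8: x_pred=3.2621  r=-1.7121  x^+=2.2400  v^+=-3.5302  a^+=-6.3732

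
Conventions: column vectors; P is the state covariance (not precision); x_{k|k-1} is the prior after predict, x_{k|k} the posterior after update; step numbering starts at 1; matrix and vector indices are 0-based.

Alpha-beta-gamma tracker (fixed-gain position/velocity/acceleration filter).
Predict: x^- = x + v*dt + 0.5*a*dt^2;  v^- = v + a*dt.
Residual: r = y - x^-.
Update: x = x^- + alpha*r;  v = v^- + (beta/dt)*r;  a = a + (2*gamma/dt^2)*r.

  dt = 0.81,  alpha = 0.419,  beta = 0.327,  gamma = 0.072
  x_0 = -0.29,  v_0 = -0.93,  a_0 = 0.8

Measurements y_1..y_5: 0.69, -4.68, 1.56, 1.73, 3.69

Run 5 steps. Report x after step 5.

x_post = 3.2239

step 1: x_pred=-0.7809  r=1.4709  x^+=-0.1646  v^+=0.3118  a^+=1.1228
step 2: x_pred=0.4563  r=-5.1363  x^+=-1.6958  v^+=-0.8523  a^+=-0.0045
step 3: x_pred=-2.3876  r=3.9476  x^+=-0.7336  v^+=0.7378  a^+=0.8619
step 4: x_pred=0.1468  r=1.5832  x^+=0.8101  v^+=2.0751  a^+=1.2094
step 5: x_pred=2.8877  r=0.8023  x^+=3.2239  v^+=3.3786  a^+=1.3855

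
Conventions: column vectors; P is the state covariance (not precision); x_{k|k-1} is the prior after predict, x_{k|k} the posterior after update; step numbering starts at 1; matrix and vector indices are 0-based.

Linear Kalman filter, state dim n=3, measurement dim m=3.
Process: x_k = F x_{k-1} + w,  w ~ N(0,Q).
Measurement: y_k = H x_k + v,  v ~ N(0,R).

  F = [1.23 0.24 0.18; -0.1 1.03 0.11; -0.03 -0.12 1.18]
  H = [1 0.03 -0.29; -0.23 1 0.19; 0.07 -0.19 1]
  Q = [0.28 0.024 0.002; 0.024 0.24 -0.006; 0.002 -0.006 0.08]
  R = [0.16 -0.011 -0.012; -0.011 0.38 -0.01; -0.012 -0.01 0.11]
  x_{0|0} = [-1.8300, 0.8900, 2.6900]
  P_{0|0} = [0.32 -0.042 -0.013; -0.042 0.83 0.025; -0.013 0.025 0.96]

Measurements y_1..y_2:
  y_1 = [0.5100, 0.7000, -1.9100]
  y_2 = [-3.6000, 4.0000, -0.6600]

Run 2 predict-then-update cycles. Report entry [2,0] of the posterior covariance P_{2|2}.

step 1: x^-=[-1.5531, 1.3956, 3.1223]  P^-=[0.8146 0.1604 0.1644; 0.1604 1.1500 0.0494; 0.1644 0.0494 1.4225]  S=[1.0087 -0.0548 -0.2389; -0.0548 1.5550 0.0589; -0.2389 0.0589 1.5780]  K=[0.8244 0.0225 0.2450; 0.1956 0.7324 -0.0978; -0.0249 0.1465 0.8936]  nu=[2.9267, -1.6461, -4.6584]  x^+=[-0.3188, 1.2180, -1.3544]  P^+=[0.1315 0.0249 0.0124; 0.0249 0.2771 0.0305; 0.0124 0.0305 0.1021]
step 2: x^-=[-0.3436, 1.1374, -1.7348]  P^-=[0.5211 0.1172 0.0328; 0.1172 0.5380 0.0081; 0.0328 0.0081 0.2169]  S=[0.6877 -0.0041 -0.0307; -0.0041 0.8997 -0.0654; -0.0307 -0.0654 0.3473]  K=[0.7584 0.0225 0.2066; 0.1883 0.5615 -0.1251; -0.0141 0.0931 0.6430]  nu=[-3.7936, 3.1132, 1.3149]  x^+=[-2.8789, 2.0065, -0.5459]  P^+=[0.1207 0.0241 0.0095; 0.0241 0.2148 0.0175; 0.0095 0.0175 0.0726]

P_post[2,0] = 0.0095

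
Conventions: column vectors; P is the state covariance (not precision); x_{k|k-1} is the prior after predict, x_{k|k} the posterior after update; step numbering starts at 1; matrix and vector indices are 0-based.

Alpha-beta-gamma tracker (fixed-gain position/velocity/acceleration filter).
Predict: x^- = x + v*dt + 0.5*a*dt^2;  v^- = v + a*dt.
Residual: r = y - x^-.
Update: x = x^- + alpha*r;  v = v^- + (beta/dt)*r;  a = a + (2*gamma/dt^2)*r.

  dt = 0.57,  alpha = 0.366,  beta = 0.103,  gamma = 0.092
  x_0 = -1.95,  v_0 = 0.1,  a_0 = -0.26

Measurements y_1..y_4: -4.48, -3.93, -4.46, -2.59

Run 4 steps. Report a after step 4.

step 1: x_pred=-1.9352  r=-2.5448  x^+=-2.8666  v^+=-0.5080  a^+=-1.7012
step 2: x_pred=-3.4326  r=-0.4974  x^+=-3.6146  v^+=-1.5676  a^+=-1.9829
step 3: x_pred=-4.8303  r=0.3703  x^+=-4.6948  v^+=-2.6309  a^+=-1.7732
step 4: x_pred=-6.4824  r=3.8924  x^+=-5.0578  v^+=-2.9383  a^+=0.4312

a_post = 0.4312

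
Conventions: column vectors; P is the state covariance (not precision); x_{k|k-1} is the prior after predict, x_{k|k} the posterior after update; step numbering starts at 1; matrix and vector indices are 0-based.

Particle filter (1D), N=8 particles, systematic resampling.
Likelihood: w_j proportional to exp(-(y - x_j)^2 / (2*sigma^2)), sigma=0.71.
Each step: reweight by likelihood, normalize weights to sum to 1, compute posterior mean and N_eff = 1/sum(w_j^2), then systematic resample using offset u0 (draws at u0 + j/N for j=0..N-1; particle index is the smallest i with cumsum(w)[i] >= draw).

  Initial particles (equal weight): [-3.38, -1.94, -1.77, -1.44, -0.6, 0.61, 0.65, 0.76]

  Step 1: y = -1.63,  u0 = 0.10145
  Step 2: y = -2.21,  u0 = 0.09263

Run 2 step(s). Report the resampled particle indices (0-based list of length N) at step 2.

step 1: w=[0.0147, 0.2782, 0.3001, 0.2952, 0.1068, 0.0021, 0.0018, 0.0011]  mean=-1.6065  Neff=3.7556  idx=[1, 1, 2, 2, 3, 3, 3, 4]
step 2: w=[0.1771, 0.1771, 0.1571, 0.1571, 0.1057, 0.1057, 0.1057, 0.0146]  mean=-1.7085  Neff=6.8590  idx=[0, 1, 1, 2, 3, 4, 5, 6]

resampled_idx = [0, 1, 1, 2, 3, 4, 5, 6]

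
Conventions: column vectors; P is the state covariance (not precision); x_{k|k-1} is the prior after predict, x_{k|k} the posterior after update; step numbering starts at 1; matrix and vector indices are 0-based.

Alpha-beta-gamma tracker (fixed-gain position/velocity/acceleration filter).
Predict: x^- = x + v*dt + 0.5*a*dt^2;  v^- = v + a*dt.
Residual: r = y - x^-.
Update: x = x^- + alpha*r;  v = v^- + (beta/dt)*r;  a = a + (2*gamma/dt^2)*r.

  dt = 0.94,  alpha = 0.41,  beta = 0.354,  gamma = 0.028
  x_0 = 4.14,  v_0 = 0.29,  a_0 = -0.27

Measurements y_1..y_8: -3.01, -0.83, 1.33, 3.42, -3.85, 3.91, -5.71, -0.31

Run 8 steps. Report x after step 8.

step 1: x_pred=4.2933  r=-7.3033  x^+=1.2990  v^+=-2.7142  a^+=-0.7329
step 2: x_pred=-1.5762  r=0.7462  x^+=-1.2702  v^+=-3.1221  a^+=-0.6856
step 3: x_pred=-4.5079  r=5.8379  x^+=-2.1144  v^+=-1.5680  a^+=-0.3156
step 4: x_pred=-3.7277  r=7.1477  x^+=-0.7971  v^+=0.8271  a^+=0.1374
step 5: x_pred=0.0411  r=-3.8911  x^+=-1.5543  v^+=-0.5091  a^+=-0.1092
step 6: x_pred=-2.0810  r=5.9910  x^+=0.3753  v^+=1.6445  a^+=0.2705
step 7: x_pred=2.0406  r=-7.7506  x^+=-1.1371  v^+=-1.0201  a^+=-0.2207
step 8: x_pred=-2.1935  r=1.8835  x^+=-1.4213  v^+=-0.5182  a^+=-0.1013

x_post = -1.4213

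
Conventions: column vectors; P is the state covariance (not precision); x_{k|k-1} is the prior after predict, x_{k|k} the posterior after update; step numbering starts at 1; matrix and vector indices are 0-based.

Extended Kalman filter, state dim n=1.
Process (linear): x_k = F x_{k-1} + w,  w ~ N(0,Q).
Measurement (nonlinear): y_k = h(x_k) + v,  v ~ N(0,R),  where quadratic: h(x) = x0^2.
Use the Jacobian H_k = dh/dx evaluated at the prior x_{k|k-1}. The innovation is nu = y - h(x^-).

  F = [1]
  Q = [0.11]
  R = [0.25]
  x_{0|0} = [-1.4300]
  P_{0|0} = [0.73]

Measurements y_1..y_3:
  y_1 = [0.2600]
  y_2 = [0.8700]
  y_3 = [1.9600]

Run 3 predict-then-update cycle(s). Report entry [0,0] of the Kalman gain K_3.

step 1: x^-=[-1.4300]  P^-=[0.8400]  H_jac=[-2.8600]  S=[7.1209]  K=[-0.3374]  nu=[-1.7849]  x^+=[-0.8278]  P^+=[0.0295]
step 2: x^-=[-0.8278]  P^-=[0.1395]  H_jac=[-1.6556]  S=[0.6324]  K=[-0.3652]  nu=[0.1847]  x^+=[-0.8953]  P^+=[0.0551]
step 3: x^-=[-0.8953]  P^-=[0.1651]  H_jac=[-1.7906]  S=[0.7795]  K=[-0.3794]  nu=[1.1585]  x^+=[-1.3348]  P^+=[0.0530]

K[0,0] = -0.3794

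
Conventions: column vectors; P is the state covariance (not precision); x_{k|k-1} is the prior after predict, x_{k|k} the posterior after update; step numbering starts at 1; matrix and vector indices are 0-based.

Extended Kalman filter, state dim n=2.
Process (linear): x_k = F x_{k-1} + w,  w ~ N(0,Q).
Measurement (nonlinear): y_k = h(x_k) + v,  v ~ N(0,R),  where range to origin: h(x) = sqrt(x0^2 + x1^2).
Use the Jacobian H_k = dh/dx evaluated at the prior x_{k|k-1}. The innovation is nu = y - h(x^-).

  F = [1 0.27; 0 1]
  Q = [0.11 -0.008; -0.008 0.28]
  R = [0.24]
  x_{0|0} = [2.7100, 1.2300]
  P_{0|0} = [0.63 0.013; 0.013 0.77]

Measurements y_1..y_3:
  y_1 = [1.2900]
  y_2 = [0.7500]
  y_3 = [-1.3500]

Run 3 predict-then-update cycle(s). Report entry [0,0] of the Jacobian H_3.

H_jac[0,0] = 0.9994

step 1: x^-=[3.0421, 1.2300]  P^-=[0.8032 0.2129; 0.2129 1.0500]  H_jac=[0.9271 0.3748]  S=[1.2258]  K=[0.6725; 0.4821]  nu=[-1.9914]  x^+=[1.7028, 0.2700]  P^+=[0.2487 -0.1845; -0.1845 0.7651]
step 2: x^-=[1.7757, 0.2700]  P^-=[0.3148 0.0140; 0.0140 1.0451]  H_jac=[0.9886 0.1503]  S=[0.5755]  K=[0.5445; 0.2970]  nu=[-1.0461]  x^+=[1.2061, -0.0408]  P^+=[0.1442 -0.0791; -0.0791 0.9943]
step 3: x^-=[1.1951, -0.0408]  P^-=[0.2840 0.1814; 0.1814 1.2743]  H_jac=[0.9994 -0.0341]  S=[0.5128]  K=[0.5415; 0.2688]  nu=[-2.5458]  x^+=[-0.1833, -0.7251]  P^+=[0.1337 0.1068; 0.1068 1.2373]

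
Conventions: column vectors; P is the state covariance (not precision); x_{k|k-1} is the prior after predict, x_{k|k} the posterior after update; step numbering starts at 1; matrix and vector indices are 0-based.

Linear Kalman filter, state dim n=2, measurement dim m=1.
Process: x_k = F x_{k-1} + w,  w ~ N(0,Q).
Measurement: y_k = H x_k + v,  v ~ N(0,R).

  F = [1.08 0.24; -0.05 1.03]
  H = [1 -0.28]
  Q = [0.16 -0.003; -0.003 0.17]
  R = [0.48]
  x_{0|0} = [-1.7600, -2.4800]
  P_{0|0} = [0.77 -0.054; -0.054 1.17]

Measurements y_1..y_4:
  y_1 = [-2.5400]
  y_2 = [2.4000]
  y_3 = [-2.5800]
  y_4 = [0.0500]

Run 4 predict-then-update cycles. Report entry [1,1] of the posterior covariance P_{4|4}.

step 1: x^-=[-2.4960, -2.4664]  P^-=[1.0975 0.1852; 0.1852 1.4187]  S=[1.5850]  K=[0.6597; -0.1338]  nu=[-0.7346]  x^+=[-2.9806, -2.3681]  P^+=[0.4077 0.3251; 0.3251 1.3904]
step 2: x^-=[-3.7874, -2.2901]  P^-=[0.8841 0.6764; 0.6764 1.6126]  S=[1.1118]  K=[0.6249; 0.2023]  nu=[5.5462]  x^+=[-0.3216, -1.1682]  P^+=[0.4500 0.5359; 0.5359 1.5671]
step 3: x^-=[-0.6277, -1.1872]  P^-=[1.0529 0.9498; 0.9498 1.7785]  S=[1.1405]  K=[0.6901; 0.3961]  nu=[-2.2847]  x^+=[-2.2043, -2.0923]  P^+=[0.5099 0.6380; 0.6380 1.5995]
step 4: x^-=[-2.8828, -2.0448]  P^-=[1.1776 1.0669; 1.0669 1.8024]  S=[1.2014]  K=[0.7315; 0.4680]  nu=[2.3602]  x^+=[-1.1563, -0.9403]  P^+=[0.5347 0.6556; 0.6556 1.5393]

P_post[1,1] = 1.5393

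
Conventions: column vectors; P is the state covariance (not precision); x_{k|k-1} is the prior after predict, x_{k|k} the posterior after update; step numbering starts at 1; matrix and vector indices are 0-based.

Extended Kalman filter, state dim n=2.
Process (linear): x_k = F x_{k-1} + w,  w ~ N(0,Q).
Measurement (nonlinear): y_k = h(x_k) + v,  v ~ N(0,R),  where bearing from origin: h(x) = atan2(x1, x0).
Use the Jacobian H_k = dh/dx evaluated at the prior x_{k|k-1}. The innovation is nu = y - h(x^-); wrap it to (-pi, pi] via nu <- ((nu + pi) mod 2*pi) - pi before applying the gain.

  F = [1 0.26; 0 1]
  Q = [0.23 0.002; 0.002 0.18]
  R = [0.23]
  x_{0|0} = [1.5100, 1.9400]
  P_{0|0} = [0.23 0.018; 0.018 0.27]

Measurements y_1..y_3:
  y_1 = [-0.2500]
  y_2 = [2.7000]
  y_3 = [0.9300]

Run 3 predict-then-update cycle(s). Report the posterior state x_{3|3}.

step 1: x^-=[2.0144, 1.9400]  P^-=[0.4876 0.0902; 0.0902 0.4500]  H_jac=[-0.2480 0.2575]  S=[0.2783]  K=[-0.3511; 0.3360]  nu=[-1.0166]  x^+=[2.3713, 1.5984]  P^+=[0.4533 0.1230; 0.1230 0.4186]
step 2: x^-=[2.7869, 1.5984]  P^-=[0.7756 0.2339; 0.2339 0.5986]  H_jac=[-0.1549 0.2700]  S=[0.2727]  K=[-0.2089; 0.4599]  nu=[2.1793]  x^+=[2.3317, 2.6006]  P^+=[0.7637 0.2601; 0.2601 0.5409]
step 3: x^-=[3.0078, 2.6006]  P^-=[1.1655 0.4027; 0.4027 0.7209]  H_jac=[-0.1645 0.1902]  S=[0.2624]  K=[-0.4386; 0.2702]  nu=[0.2171]  x^+=[2.9126, 2.6593]  P^+=[1.1150 0.4338; 0.4338 0.7017]

x_post = [2.9126, 2.6593]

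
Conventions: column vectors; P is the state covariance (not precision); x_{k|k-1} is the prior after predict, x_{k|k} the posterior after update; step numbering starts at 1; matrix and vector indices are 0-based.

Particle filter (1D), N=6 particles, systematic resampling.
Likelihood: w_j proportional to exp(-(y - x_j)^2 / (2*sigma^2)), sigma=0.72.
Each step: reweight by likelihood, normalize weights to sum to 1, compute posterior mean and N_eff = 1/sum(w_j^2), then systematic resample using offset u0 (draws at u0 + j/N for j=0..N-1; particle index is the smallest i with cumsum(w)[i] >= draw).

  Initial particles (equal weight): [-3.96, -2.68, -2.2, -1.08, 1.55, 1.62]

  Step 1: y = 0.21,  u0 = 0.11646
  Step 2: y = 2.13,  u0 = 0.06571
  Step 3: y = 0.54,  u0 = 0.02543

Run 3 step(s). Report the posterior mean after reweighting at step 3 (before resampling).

post_mean = 1.5825

step 1: w=[0.0000, 0.0006, 0.0070, 0.3799, 0.3346, 0.2779]  mean=0.5417  Neff=2.9979  idx=[3, 3, 4, 4, 5, 5]
step 2: w=[0.0000, 0.0000, 0.2408, 0.2408, 0.2592, 0.2592]  mean=1.5862  Neff=3.9949  idx=[2, 2, 3, 4, 4, 5]
step 3: w=[0.1784, 0.1784, 0.1784, 0.1549, 0.1549, 0.1549]  mean=1.5825  Neff=5.9704  idx=[0, 1, 2, 2, 4, 5]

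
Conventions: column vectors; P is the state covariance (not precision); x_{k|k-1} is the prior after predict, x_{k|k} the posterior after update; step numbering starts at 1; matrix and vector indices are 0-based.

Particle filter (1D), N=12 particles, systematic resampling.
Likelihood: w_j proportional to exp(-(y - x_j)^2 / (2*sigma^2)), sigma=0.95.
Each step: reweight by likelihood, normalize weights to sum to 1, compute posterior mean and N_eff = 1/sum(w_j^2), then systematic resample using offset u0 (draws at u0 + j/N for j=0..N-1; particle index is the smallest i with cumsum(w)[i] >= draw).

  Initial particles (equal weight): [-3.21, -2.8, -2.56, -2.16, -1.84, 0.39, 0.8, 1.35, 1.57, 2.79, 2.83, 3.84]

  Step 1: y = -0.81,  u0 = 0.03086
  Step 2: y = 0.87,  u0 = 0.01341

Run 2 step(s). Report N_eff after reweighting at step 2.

N_eff = 5.1315

step 1: w=[0.0199, 0.0540, 0.0888, 0.1765, 0.2692, 0.2182, 0.1152, 0.0365, 0.0210, 0.0004, 0.0003, 0.0000]  mean=-1.0575  Neff=5.6356  idx=[1, 2, 3, 3, 4, 4, 4, 5, 5, 5, 6, 7]
step 2: w=[0.0001, 0.0003, 0.0013, 0.0013, 0.0037, 0.0037, 0.0037, 0.1920, 0.1920, 0.1920, 0.2176, 0.1920]  mean=0.6304  Neff=5.1315  idx=[6, 7, 7, 8, 8, 9, 9, 10, 10, 10, 11, 11]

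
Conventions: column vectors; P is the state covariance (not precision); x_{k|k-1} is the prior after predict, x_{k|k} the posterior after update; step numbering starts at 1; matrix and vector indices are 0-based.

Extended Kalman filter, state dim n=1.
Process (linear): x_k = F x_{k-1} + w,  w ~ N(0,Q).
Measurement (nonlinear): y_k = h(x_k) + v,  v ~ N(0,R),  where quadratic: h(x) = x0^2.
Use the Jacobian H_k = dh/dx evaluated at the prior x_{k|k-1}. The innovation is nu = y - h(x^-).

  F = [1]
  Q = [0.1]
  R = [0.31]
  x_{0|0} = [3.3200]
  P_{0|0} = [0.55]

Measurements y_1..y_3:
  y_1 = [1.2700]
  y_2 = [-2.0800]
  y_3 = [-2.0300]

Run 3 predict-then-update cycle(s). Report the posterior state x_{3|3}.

step 1: x^-=[3.3200]  P^-=[0.6500]  H_jac=[6.6400]  S=[28.9682]  K=[0.1490]  nu=[-9.7524]  x^+=[1.8670]  P^+=[0.0070]
step 2: x^-=[1.8670]  P^-=[0.1070]  H_jac=[3.7340]  S=[1.8012]  K=[0.2217]  nu=[-5.5656]  x^+=[0.6330]  P^+=[0.0184]
step 3: x^-=[0.6330]  P^-=[0.1184]  H_jac=[1.2659]  S=[0.4998]  K=[0.2999]  nu=[-2.4307]  x^+=[-0.0961]  P^+=[0.0734]

x_post = [-0.0961]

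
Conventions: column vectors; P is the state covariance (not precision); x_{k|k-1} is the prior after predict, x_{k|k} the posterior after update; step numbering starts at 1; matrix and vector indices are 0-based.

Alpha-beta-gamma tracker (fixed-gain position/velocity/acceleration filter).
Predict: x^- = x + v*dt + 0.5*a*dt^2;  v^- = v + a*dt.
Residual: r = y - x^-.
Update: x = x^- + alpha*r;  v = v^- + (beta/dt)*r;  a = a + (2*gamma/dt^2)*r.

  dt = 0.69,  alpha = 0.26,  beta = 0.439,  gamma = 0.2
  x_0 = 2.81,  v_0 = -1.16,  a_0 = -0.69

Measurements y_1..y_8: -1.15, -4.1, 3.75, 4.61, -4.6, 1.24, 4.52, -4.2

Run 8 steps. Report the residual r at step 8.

resid = -12.6606

step 1: x_pred=1.8453  r=-2.9953  x^+=1.0666  v^+=-3.5418  a^+=-3.2066
step 2: x_pred=-2.1406  r=-1.9594  x^+=-2.6501  v^+=-7.0010  a^+=-4.8527
step 3: x_pred=-8.6359  r=12.3859  x^+=-5.4156  v^+=-2.4690  a^+=5.5534
step 4: x_pred=-5.7972  r=10.4072  x^+=-3.0914  v^+=7.9842  a^+=14.2972
step 5: x_pred=5.8212  r=-10.4212  x^+=3.1117  v^+=11.2190  a^+=5.5417
step 6: x_pred=12.1720  r=-10.9320  x^+=9.3297  v^+=8.0875  a^+=-3.6429
step 7: x_pred=14.0428  r=-9.5228  x^+=11.5669  v^+=-0.4849  a^+=-11.6436
step 8: x_pred=8.4606  r=-12.6606  x^+=5.1688  v^+=-16.5740  a^+=-22.2805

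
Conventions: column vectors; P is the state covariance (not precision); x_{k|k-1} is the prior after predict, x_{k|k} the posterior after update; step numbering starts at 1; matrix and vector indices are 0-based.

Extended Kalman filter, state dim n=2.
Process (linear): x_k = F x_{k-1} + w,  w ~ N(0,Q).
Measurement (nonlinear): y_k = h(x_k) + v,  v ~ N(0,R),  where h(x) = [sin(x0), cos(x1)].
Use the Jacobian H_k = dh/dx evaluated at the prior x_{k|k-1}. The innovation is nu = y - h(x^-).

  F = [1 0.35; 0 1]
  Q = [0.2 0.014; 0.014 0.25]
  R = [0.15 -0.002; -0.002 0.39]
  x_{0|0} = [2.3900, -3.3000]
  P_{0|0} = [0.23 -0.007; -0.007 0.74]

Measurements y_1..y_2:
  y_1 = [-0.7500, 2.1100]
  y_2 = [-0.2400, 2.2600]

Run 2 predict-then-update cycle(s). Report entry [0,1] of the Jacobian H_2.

step 1: x^-=[1.2350, -3.3000]  P^-=[0.5157 0.2660; 0.2660 0.9900]  H_jac=[0.3295 0.0000; 0.0000 -0.1577]  S=[0.2060 -0.0158; -0.0158 0.4146]  K=[0.8196 -0.0699; 0.3977 -0.3615]  nu=[-1.6941, 3.0975]  x^+=[-0.3701, -5.0934]  P^+=[0.3735 0.1832; 0.1832 0.8987]
step 2: x^-=[-2.1528, -5.0934]  P^-=[0.8119 0.5118; 0.5118 1.1487]  H_jac=[-0.5497 0.0000; 0.0000 -0.9283]  S=[0.3953 0.2592; 0.2592 1.3798]  K=[-1.0300 -0.1508; -0.2338 -0.7289]  nu=[0.5954, 1.8881]  x^+=[-3.0509, -6.6088]  P^+=[0.2805 0.0612; 0.0612 0.3057]

H_jac[0,1] = 0.0000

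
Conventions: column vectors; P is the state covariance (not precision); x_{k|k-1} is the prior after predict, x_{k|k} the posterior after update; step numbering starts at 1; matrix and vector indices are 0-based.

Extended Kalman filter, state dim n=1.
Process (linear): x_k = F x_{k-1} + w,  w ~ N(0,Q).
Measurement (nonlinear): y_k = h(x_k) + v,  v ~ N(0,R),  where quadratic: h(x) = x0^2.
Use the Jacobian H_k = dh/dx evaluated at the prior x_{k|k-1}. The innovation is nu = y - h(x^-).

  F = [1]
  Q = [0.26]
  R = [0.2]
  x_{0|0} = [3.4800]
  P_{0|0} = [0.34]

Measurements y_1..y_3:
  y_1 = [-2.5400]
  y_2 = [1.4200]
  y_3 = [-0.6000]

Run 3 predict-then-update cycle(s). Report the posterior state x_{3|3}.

step 1: x^-=[3.4800]  P^-=[0.6000]  H_jac=[6.9600]  S=[29.2650]  K=[0.1427]  nu=[-14.6504]  x^+=[1.3894]  P^+=[0.0041]
step 2: x^-=[1.3894]  P^-=[0.2641]  H_jac=[2.7789]  S=[2.2394]  K=[0.3277]  nu=[-0.5106]  x^+=[1.2221]  P^+=[0.0236]
step 3: x^-=[1.2221]  P^-=[0.2836]  H_jac=[2.4443]  S=[1.8942]  K=[0.3659]  nu=[-2.0936]  x^+=[0.4560]  P^+=[0.0299]

x_post = [0.4560]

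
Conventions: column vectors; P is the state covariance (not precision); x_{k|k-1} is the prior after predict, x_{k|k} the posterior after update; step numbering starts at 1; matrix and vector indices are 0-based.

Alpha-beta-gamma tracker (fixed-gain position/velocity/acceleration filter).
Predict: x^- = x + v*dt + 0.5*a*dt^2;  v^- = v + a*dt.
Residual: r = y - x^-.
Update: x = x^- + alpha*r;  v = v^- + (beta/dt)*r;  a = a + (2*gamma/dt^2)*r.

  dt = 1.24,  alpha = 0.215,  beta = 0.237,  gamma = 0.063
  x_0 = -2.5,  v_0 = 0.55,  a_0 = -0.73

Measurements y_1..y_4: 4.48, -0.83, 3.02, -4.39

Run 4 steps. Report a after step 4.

step 1: x_pred=-2.3792  r=6.8592  x^+=-0.9045  v^+=0.9558  a^+=-0.1679
step 2: x_pred=0.1516  r=-0.9816  x^+=-0.0594  v^+=0.5600  a^+=-0.2484
step 3: x_pred=0.4440  r=2.5760  x^+=0.9978  v^+=0.7444  a^+=-0.0373
step 4: x_pred=1.8922  r=-6.2822  x^+=0.5415  v^+=-0.5025  a^+=-0.5521

a_post = -0.5521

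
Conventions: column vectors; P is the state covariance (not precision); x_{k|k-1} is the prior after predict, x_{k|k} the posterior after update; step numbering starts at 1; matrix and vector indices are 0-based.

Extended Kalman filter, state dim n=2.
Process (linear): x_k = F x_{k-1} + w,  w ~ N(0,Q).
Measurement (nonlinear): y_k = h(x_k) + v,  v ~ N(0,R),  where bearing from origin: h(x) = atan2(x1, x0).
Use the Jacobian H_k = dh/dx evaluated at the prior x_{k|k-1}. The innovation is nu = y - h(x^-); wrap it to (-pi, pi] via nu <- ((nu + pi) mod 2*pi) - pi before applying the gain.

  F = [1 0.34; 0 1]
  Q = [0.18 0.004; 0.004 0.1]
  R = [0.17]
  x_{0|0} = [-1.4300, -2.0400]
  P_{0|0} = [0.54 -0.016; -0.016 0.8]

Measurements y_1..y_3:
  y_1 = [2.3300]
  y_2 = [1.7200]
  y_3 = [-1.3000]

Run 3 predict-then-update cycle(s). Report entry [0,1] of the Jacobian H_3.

step 1: x^-=[-2.1236, -2.0400]  P^-=[0.8016 0.2600; 0.2600 0.9000]  H_jac=[0.2353 -0.2449]  S=[0.2384]  K=[0.5240; -0.6680]  nu=[-1.5769]  x^+=[-2.9499, -0.9866]  P^+=[0.7361 0.3434; 0.3434 0.7936]
step 2: x^-=[-3.2853, -0.9866]  P^-=[1.2414 0.6173; 0.6173 0.8936]  H_jac=[0.0838 -0.2792]  S=[0.2195]  K=[-0.3110; -0.9009]  nu=[-1.7133]  x^+=[-2.7525, 0.5570]  P^+=[1.2202 0.5558; 0.5558 0.7155]
step 3: x^-=[-2.5631, 0.5570]  P^-=[1.8608 0.8030; 0.8030 0.8155]  H_jac=[-0.0810 -0.3726]  S=[0.3438]  K=[-1.3083; -1.0727]  nu=[2.0556]  x^+=[-5.2525, -1.6480]  P^+=[1.2723 0.3205; 0.3205 0.4198]

H_jac[0,1] = -0.3726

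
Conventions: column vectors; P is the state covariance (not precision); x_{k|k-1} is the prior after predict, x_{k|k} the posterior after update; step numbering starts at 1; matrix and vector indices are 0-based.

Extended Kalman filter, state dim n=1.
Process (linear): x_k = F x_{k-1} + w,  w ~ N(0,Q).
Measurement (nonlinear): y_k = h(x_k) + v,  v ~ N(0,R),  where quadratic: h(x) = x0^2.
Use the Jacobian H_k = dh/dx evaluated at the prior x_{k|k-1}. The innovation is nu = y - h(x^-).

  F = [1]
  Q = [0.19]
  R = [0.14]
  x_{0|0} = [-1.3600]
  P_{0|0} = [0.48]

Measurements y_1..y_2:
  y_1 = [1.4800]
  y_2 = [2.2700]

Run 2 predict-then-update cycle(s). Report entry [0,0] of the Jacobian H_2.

H_jac[0,0] = -2.4557

step 1: x^-=[-1.3600]  P^-=[0.6700]  H_jac=[-2.7200]  S=[5.0969]  K=[-0.3575]  nu=[-0.3696]  x^+=[-1.2278]  P^+=[0.0184]
step 2: x^-=[-1.2278]  P^-=[0.2084]  H_jac=[-2.4557]  S=[1.3968]  K=[-0.3664]  nu=[0.7624]  x^+=[-1.5072]  P^+=[0.0209]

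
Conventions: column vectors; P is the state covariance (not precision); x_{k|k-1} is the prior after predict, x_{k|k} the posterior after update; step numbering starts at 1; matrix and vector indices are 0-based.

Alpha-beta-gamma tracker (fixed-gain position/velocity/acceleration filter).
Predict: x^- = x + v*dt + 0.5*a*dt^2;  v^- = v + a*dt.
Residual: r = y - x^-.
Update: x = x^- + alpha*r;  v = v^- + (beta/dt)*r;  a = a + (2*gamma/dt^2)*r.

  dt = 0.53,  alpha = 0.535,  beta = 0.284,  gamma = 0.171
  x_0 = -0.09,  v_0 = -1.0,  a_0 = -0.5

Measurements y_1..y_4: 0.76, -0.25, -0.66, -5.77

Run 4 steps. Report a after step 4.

a_post = -6.6312

step 1: x_pred=-0.6902  r=1.4502  x^+=0.0856  v^+=-0.4879  a^+=1.2657
step 2: x_pred=0.0048  r=-0.2548  x^+=-0.1315  v^+=0.0464  a^+=0.9554
step 3: x_pred=0.0273  r=-0.6873  x^+=-0.3404  v^+=0.1845  a^+=0.1187
step 4: x_pred=-0.2260  r=-5.5440  x^+=-3.1920  v^+=-2.7234  a^+=-6.6312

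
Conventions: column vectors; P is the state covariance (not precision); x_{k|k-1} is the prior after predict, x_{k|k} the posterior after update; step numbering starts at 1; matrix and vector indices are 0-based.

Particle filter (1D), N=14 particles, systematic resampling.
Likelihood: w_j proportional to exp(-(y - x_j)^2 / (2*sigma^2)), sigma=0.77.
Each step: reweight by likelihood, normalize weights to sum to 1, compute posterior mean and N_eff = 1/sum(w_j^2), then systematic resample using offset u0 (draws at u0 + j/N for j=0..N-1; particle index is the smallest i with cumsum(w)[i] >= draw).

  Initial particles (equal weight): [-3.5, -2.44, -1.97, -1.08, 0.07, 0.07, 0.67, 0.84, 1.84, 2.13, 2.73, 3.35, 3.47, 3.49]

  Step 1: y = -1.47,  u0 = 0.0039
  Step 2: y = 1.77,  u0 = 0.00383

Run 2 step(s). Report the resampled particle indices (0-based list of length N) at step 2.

resampled_idx = [8, 13, 13, 13, 13, 13, 13, 13, 13, 13, 13, 13, 13, 13]

step 1: w=[0.0125, 0.1827, 0.3271, 0.3553, 0.0547, 0.0547, 0.0085, 0.0045, 0.0000, 0.0000, 0.0000, 0.0000, 0.0000, 0.0000]  mean=-1.5005  Neff=3.6648  idx=[0, 1, 1, 2, 2, 2, 2, 2, 3, 3, 3, 3, 3, 5]
step 2: w=[0.0000, 0.0000, 0.0000, 0.0001, 0.0001, 0.0001, 0.0001, 0.0001, 0.0114, 0.0114, 0.0114, 0.0114, 0.0114, 0.9425]  mean=0.0035  Neff=1.1250  idx=[8, 13, 13, 13, 13, 13, 13, 13, 13, 13, 13, 13, 13, 13]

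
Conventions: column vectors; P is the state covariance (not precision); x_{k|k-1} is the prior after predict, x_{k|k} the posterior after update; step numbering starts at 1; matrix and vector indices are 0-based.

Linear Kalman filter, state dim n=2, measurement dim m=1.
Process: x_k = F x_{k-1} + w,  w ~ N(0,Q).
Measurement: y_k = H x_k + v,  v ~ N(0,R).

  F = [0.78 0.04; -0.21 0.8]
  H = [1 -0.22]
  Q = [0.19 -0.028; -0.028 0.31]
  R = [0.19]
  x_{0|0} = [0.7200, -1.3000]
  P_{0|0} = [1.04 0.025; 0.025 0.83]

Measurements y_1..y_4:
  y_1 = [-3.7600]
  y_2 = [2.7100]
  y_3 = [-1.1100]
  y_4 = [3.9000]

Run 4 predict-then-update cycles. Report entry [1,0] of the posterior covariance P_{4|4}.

step 1: x^-=[0.5096, -1.1912]  P^-=[0.8256 -0.1564; -0.1564 0.8787]  S=[1.1270]  K=[0.7631; -0.3103]  nu=[-4.5317]  x^+=[-2.9487, 0.2150]  P^+=[0.1693 0.1105; 0.1105 0.7701]
step 2: x^-=[-2.2914, 0.7912]  P^-=[0.3011 0.0369; 0.0369 0.7732]  S=[0.5123]  K=[0.5719; -0.2600]  nu=[5.1754]  x^+=[0.6686, -0.5543]  P^+=[0.1335 0.1131; 0.1131 0.7386]
step 3: x^-=[0.4994, -0.5839]  P^-=[0.2795 0.0434; 0.0434 0.7506]  S=[0.4867]  K=[0.5546; -0.2501]  nu=[-1.7378]  x^+=[-0.4644, -0.1492]  P^+=[0.1298 0.1109; 0.1109 0.7201]
step 4: x^-=[-0.3682, -0.0218]  P^-=[0.2770 0.0421; 0.0421 0.7394]  S=[0.4843]  K=[0.5529; -0.2490]  nu=[4.2634]  x^+=[1.9890, -1.0834]  P^+=[0.1290 0.1087; 0.1087 0.7093]

P_post[1,0] = 0.1087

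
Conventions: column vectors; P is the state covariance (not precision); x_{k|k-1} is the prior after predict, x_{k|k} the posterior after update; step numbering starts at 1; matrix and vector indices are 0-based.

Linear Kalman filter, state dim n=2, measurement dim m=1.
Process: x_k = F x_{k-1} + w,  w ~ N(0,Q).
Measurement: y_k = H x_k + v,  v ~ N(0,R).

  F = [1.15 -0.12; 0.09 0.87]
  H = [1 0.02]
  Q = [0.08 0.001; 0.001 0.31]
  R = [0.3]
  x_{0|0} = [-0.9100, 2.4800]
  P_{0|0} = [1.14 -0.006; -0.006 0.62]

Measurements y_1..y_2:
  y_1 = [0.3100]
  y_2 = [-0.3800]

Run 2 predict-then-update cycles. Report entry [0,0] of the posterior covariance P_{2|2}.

step 1: x^-=[-1.3441, 2.0757]  P^-=[1.5982 0.0483; 0.0483 0.7876]  S=[1.9005]  K=[0.8415; 0.0337]  nu=[1.6126]  x^+=[0.0128, 2.1301]  P^+=[0.2526 -0.0056; -0.0056 0.7854]
step 2: x^-=[-0.2408, 1.8543]  P^-=[0.4269 -0.0604; -0.0604 0.9056]  S=[0.7248]  K=[0.5873; -0.0583]  nu=[-0.1762]  x^+=[-0.3443, 1.8646]  P^+=[0.1769 -0.0356; -0.0356 0.9032]

P_post[0,0] = 0.1769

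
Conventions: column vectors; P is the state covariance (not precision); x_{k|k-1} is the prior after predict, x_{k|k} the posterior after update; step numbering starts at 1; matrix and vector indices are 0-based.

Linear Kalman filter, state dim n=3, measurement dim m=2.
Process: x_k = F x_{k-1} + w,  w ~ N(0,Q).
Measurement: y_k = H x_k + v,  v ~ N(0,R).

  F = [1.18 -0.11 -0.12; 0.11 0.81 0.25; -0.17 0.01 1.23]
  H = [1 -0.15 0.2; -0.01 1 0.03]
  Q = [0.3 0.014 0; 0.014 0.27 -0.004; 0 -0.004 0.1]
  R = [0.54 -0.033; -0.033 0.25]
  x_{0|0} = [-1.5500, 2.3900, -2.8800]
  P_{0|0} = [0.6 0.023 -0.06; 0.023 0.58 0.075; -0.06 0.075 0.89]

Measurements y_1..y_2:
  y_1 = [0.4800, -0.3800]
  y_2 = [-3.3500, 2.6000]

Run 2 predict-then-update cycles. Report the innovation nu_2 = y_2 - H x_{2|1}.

step 1: x^-=[-1.7463, 1.0454, -3.2550]  P^-=[1.1683 0.0089 -0.3502; 0.0089 0.7446 0.3294; -0.3502 0.3294 1.4907]  S=[1.6221 -0.0839; -0.0839 1.0158]  K=[0.6784 0.0430; 0.0157 0.7439; -0.0435 0.3681]  nu=[3.0341, -1.3452]  x^+=[0.2543, 0.0924, -3.8822]  P^+=[0.4247 0.0015 -0.2976; 0.0015 0.1840 0.0501; -0.2976 0.0501 1.3473]
step 2: x^-=[0.7558, -0.8677, -4.8174]  P^-=[0.9982 -0.0763 -0.7291; -0.0763 0.4842 0.4260; -0.7291 0.4260 2.2764]  S=[1.3458 -0.1155; -0.1155 0.7639]  K=[0.6380 -0.0451; 0.0087 0.6529; -0.1971 0.6268]  nu=[-3.2724, 3.6198]  x^+=[-1.4953, 1.4674, -1.9034]  P^+=[0.4422 -0.0132 -0.4910; -0.0132 0.1598 0.1014; -0.4910 0.1014 1.8954]

innov = [-3.2724, 3.6198]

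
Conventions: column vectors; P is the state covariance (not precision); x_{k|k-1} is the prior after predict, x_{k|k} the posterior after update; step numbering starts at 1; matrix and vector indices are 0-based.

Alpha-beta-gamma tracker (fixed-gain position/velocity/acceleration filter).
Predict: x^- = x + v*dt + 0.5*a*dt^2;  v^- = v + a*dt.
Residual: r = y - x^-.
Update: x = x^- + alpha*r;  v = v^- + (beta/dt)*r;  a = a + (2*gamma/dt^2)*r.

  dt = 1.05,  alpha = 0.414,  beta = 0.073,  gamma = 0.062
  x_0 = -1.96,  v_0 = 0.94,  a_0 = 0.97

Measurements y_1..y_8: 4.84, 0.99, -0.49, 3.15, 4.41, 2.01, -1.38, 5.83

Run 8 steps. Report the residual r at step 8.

resid = 5.5429

step 1: x_pred=-0.4383  r=5.2783  x^+=1.7469  v^+=2.3255  a^+=1.5637
step 2: x_pred=5.0506  r=-4.0606  x^+=3.3695  v^+=3.6850  a^+=1.1070
step 3: x_pred=7.8490  r=-8.3390  x^+=4.3966  v^+=4.2675  a^+=0.1691
step 4: x_pred=8.9707  r=-5.8207  x^+=6.5610  v^+=4.0404  a^+=-0.4856
step 5: x_pred=10.5356  r=-6.1256  x^+=7.9996  v^+=3.1046  a^+=-1.1746
step 6: x_pred=10.6120  r=-8.6020  x^+=7.0507  v^+=1.2732  a^+=-2.1421
step 7: x_pred=7.2068  r=-8.5868  x^+=3.6519  v^+=-1.5729  a^+=-3.1078
step 8: x_pred=0.2871  r=5.5429  x^+=2.5819  v^+=-4.4508  a^+=-2.4844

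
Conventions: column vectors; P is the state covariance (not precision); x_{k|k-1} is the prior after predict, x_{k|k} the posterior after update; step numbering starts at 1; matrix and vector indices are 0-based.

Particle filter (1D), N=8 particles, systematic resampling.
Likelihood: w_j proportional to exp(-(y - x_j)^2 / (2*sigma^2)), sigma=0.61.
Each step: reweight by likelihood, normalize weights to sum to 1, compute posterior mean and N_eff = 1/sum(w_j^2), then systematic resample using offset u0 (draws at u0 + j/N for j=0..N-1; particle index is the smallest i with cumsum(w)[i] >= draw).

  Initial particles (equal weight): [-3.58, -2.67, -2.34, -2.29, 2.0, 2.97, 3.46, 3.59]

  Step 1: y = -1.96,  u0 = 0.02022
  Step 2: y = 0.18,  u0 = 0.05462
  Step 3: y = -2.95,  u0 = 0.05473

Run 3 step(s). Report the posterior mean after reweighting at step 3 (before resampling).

post_mean = -2.3161

step 1: w=[0.0132, 0.2283, 0.3702, 0.3883, 0.0000, 0.0000, 0.0000, 0.0000]  mean=-2.4123  Neff=2.9403  idx=[1, 1, 2, 2, 2, 3, 3, 3]
step 2: w=[0.0125, 0.0125, 0.1355, 0.1355, 0.1355, 0.1895, 0.1895, 0.1895]  mean=-2.3198  Neff=6.1311  idx=[2, 3, 4, 4, 5, 6, 6, 7]
step 3: w=[0.1303, 0.1303, 0.1303, 0.1303, 0.1197, 0.1197, 0.1197, 0.1197]  mean=-2.3161  Neff=7.9855  idx=[0, 1, 2, 3, 4, 5, 6, 7]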